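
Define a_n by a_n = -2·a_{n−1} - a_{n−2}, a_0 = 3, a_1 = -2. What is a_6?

With companion matrix B = [[-2, -1], [1, 0]], [a_n, a_{n−1}]ᵀ = B·[a_{n−1}, a_{n−2}]ᵀ, so [a_6, a_5]ᵀ = B⁵·[a_1, a_0]ᵀ.
B⁵ = [[-6, -5], [5, 4]], giving [a_6, a_5]ᵀ = [[-3], [2]].

-3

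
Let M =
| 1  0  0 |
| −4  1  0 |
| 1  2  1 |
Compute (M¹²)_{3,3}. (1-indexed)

1

M = I + N where N = [[0, 0, 0], [−4, 0, 0], [1, 2, 0]] is strictly lower-triangular, so N³ = 0.
(I + N)¹² = I + 12·N + 66·N² = [[1, 0, 0], [−48, 1, 0], [−516, 24, 1]].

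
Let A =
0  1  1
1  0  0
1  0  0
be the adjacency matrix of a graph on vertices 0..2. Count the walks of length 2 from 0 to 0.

The number of length-2 walks from vertex 0 to vertex 0 is entry (0,0) of A^2, where A is the adjacency matrix.
A^2 = [[2, 0, 0], [0, 1, 1], [0, 1, 1]]

2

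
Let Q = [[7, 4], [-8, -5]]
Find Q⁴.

[[161, 80], [-160, -79]]

tr Q = 2 and det Q = -3, so the characteristic polynomial is λ² − (2)λ + (-3) with roots 3 and -1.
Eigenvectors give P = [[1, 1], [-1, -2]] with P⁻¹ = [[2, 1], [-1, -1]], and Q = P·diag(3, -1)·P⁻¹.
Then Q⁴ = P·diag(81, 1)·P⁻¹ = [[81, 1], [-81, -2]] · [[2, 1], [-1, -1]] = [[161, 80], [-160, -79]].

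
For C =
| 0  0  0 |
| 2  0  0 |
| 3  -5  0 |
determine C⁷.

[[0, 0, 0], [0, 0, 0], [0, 0, 0]]

C is strictly triangular, hence nilpotent: C³ = 0, so C⁷ = 0.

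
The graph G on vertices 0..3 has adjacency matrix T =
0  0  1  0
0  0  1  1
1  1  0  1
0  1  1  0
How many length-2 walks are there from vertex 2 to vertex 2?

The number of length-2 walks from vertex 2 to vertex 2 is entry (2,2) of T^2, where T is the adjacency matrix.
T^2 = [[1, 1, 0, 1], [1, 2, 1, 1], [0, 1, 3, 1], [1, 1, 1, 2]]

3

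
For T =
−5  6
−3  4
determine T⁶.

tr T = −1 and det T = −2, so the characteristic polynomial is λ² − (−1)λ + (−2) with roots 1 and −2.
Eigenvectors give P = [[−1, −2], [−1, −1]] with P⁻¹ = [[1, −2], [−1, 1]], and T = P·diag(1, −2)·P⁻¹.
Then T⁶ = P·diag(1, 64)·P⁻¹ = [[−1, −128], [−1, −64]] · [[1, −2], [−1, 1]] = [[127, −126], [63, −62]].

[[127, −126], [63, −62]]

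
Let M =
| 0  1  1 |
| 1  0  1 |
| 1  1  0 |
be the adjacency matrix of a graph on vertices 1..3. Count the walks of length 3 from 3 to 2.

The number of length-3 walks from vertex 3 to vertex 2 is entry (3,2) of M³, where M is the adjacency matrix.
M² = [[2, 1, 1], [1, 2, 1], [1, 1, 2]]
M³ = [[2, 3, 3], [3, 2, 3], [3, 3, 2]]

3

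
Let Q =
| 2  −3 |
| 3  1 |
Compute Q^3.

Q^2 = [[−5, −9], [9, −8]]
Q^3 = [[−37, 6], [−6, −35]]

[[−37, 6], [−6, −35]]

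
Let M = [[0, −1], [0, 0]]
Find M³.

[[0, 0], [0, 0]]

M is strictly triangular, hence nilpotent: M² = 0, so M³ = 0.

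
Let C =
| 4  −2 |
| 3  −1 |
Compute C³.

tr C = 3 and det C = 2, so the characteristic polynomial is λ² − (3)λ + (2) with roots 1 and 2.
Eigenvectors give P = [[−2, 1], [−3, 1]] with P⁻¹ = [[1, −1], [3, −2]], and C = P·diag(1, 2)·P⁻¹.
Then C³ = P·diag(1, 8)·P⁻¹ = [[−2, 8], [−3, 8]] · [[1, −1], [3, −2]] = [[22, −14], [21, −13]].

[[22, −14], [21, −13]]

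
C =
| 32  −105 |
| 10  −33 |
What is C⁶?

tr C = −1 and det C = −6, so the characteristic polynomial is λ² − (−1)λ + (−6) with roots −3 and 2.
Eigenvectors give P = [[3, 7], [1, 2]] with P⁻¹ = [[−2, 7], [1, −3]], and C = P·diag(−3, 2)·P⁻¹.
Then C⁶ = P·diag(729, 64)·P⁻¹ = [[2187, 448], [729, 128]] · [[−2, 7], [1, −3]] = [[−3926, 13965], [−1330, 4719]].

[[−3926, 13965], [−1330, 4719]]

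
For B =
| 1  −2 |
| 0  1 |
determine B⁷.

[[1, −14], [0, 1]]

B = I + N where N = [[0, −2], [0, 0]] is strictly upper-triangular, so N² = 0.
(I + N)⁷ = I + 7·N = [[1, −14], [0, 1]].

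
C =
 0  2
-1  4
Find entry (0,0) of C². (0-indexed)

-2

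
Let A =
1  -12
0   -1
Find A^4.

[[1, 0], [0, 1]]

A² = I (check: tr A = 0 and det A = -1), so A^4 = I since 4 is even.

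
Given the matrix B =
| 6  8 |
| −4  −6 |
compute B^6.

tr B = 0 and det B = −4, so the characteristic polynomial is λ² − (0)λ + (−4) with roots 2 and −2.
Eigenvectors give P = [[−2, 1], [1, −1]] with P⁻¹ = [[−1, −1], [−1, −2]], and B = P·diag(2, −2)·P⁻¹.
Then B^6 = P·diag(64, 64)·P⁻¹ = [[−128, 64], [64, −64]] · [[−1, −1], [−1, −2]] = [[64, 0], [0, 64]].

[[64, 0], [0, 64]]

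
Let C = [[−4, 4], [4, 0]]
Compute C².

[[32, −16], [−16, 16]]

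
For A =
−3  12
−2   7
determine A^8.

tr A = 4 and det A = 3, so the characteristic polynomial is λ² − (4)λ + (3) with roots 1 and 3.
Eigenvectors give P = [[3, 2], [1, 1]] with P⁻¹ = [[1, −2], [−1, 3]], and A = P·diag(1, 3)·P⁻¹.
Then A^8 = P·diag(1, 6561)·P⁻¹ = [[3, 13122], [1, 6561]] · [[1, −2], [−1, 3]] = [[−13119, 39360], [−6560, 19681]].

[[−13119, 39360], [−6560, 19681]]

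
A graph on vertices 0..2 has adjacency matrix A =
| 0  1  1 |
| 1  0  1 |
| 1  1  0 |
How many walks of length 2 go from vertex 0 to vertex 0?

2

The number of length-2 walks from vertex 0 to vertex 0 is entry (0,0) of A², where A is the adjacency matrix.
A² = [[2, 1, 1], [1, 2, 1], [1, 1, 2]]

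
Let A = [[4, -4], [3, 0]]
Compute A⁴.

A² = [[4, -16], [12, -12]]
A³ = [[-32, -16], [12, -48]]
A⁴ = [[-176, 128], [-96, -48]]

[[-176, 128], [-96, -48]]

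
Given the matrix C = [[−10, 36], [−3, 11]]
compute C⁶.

[[−188, 756], [−63, 253]]

tr C = 1 and det C = −2, so the characteristic polynomial is λ² − (1)λ + (−2) with roots 2 and −1.
Eigenvectors give P = [[3, −4], [1, −1]] with P⁻¹ = [[−1, 4], [−1, 3]], and C = P·diag(2, −1)·P⁻¹.
Then C⁶ = P·diag(64, 1)·P⁻¹ = [[192, −4], [64, −1]] · [[−1, 4], [−1, 3]] = [[−188, 756], [−63, 253]].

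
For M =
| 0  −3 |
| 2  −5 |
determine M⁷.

[[3990, −6177], [4118, −6305]]

tr M = −5 and det M = 6, so the characteristic polynomial is λ² − (−5)λ + (6) with roots −3 and −2.
Eigenvectors give P = [[−1, −3], [−1, −2]] with P⁻¹ = [[2, −3], [−1, 1]], and M = P·diag(−3, −2)·P⁻¹.
Then M⁷ = P·diag(−2187, −128)·P⁻¹ = [[2187, 384], [2187, 256]] · [[2, −3], [−1, 1]] = [[3990, −6177], [4118, −6305]].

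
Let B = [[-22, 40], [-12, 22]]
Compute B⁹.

tr B = 0 and det B = -4, so the characteristic polynomial is λ² − (0)λ + (-4) with roots -2 and 2.
Eigenvectors give P = [[2, -5], [1, -3]] with P⁻¹ = [[3, -5], [1, -2]], and B = P·diag(-2, 2)·P⁻¹.
Then B⁹ = P·diag(-512, 512)·P⁻¹ = [[-1024, -2560], [-512, -1536]] · [[3, -5], [1, -2]] = [[-5632, 10240], [-3072, 5632]].

[[-5632, 10240], [-3072, 5632]]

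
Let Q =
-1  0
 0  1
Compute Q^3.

[[-1, 0], [0, 1]]

Q^2 = [[1, 0], [0, 1]]
Q^3 = [[-1, 0], [0, 1]]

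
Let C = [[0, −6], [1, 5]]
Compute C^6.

tr C = 5 and det C = 6, so the characteristic polynomial is λ² − (5)λ + (6) with roots 2 and 3.
Eigenvectors give P = [[−3, −2], [1, 1]] with P⁻¹ = [[−1, −2], [1, 3]], and C = P·diag(2, 3)·P⁻¹.
Then C^6 = P·diag(64, 729)·P⁻¹ = [[−192, −1458], [64, 729]] · [[−1, −2], [1, 3]] = [[−1266, −3990], [665, 2059]].

[[−1266, −3990], [665, 2059]]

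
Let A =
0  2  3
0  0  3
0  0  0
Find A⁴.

A is strictly triangular, hence nilpotent: A³ = 0, so A⁴ = 0.

[[0, 0, 0], [0, 0, 0], [0, 0, 0]]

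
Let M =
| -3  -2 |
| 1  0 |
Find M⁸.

[[511, 510], [-255, -254]]

tr M = -3 and det M = 2, so the characteristic polynomial is λ² − (-3)λ + (2) with roots -2 and -1.
Eigenvectors give P = [[-2, 1], [1, -1]] with P⁻¹ = [[-1, -1], [-1, -2]], and M = P·diag(-2, -1)·P⁻¹.
Then M⁸ = P·diag(256, 1)·P⁻¹ = [[-512, 1], [256, -1]] · [[-1, -1], [-1, -2]] = [[511, 510], [-255, -254]].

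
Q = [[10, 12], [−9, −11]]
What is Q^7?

[[388, 516], [−387, −515]]

tr Q = −1 and det Q = −2, so the characteristic polynomial is λ² − (−1)λ + (−2) with roots −2 and 1.
Eigenvectors give P = [[−1, 4], [1, −3]] with P⁻¹ = [[3, 4], [1, 1]], and Q = P·diag(−2, 1)·P⁻¹.
Then Q^7 = P·diag(−128, 1)·P⁻¹ = [[128, 4], [−128, −3]] · [[3, 4], [1, 1]] = [[388, 516], [−387, −515]].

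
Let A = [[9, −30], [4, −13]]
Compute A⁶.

tr A = −4 and det A = 3, so the characteristic polynomial is λ² − (−4)λ + (3) with roots −3 and −1.
Eigenvectors give P = [[−5, 3], [−2, 1]] with P⁻¹ = [[1, −3], [2, −5]], and A = P·diag(−3, −1)·P⁻¹.
Then A⁶ = P·diag(729, 1)·P⁻¹ = [[−3645, 3], [−1458, 1]] · [[1, −3], [2, −5]] = [[−3639, 10920], [−1456, 4369]].

[[−3639, 10920], [−1456, 4369]]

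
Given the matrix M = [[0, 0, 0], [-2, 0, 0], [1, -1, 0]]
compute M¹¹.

M is strictly triangular, hence nilpotent: M³ = 0, so M¹¹ = 0.

[[0, 0, 0], [0, 0, 0], [0, 0, 0]]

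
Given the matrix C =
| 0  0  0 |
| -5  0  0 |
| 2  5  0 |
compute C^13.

C is strictly triangular, hence nilpotent: C^3 = 0, so C^13 = 0.

[[0, 0, 0], [0, 0, 0], [0, 0, 0]]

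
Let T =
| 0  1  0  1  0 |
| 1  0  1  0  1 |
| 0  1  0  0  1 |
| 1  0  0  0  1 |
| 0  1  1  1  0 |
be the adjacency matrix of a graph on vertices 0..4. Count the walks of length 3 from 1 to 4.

The number of length-3 walks from vertex 1 to vertex 4 is entry (1,4) of T^3, where T is the adjacency matrix.
T^2 = [[2, 0, 1, 0, 2], [0, 3, 1, 2, 1], [1, 1, 2, 1, 1], [0, 2, 1, 2, 0], [2, 1, 1, 0, 3]]
T^3 = [[0, 5, 2, 4, 1], [5, 2, 4, 1, 6], [2, 4, 2, 2, 4], [4, 1, 2, 0, 5], [1, 6, 4, 5, 2]]

6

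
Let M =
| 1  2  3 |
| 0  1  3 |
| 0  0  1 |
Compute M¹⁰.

M = I + N where N = [[0, 2, 3], [0, 0, 3], [0, 0, 0]] is strictly upper-triangular, so N³ = 0.
(I + N)¹⁰ = I + 10·N + 45·N² = [[1, 20, 300], [0, 1, 30], [0, 0, 1]].

[[1, 20, 300], [0, 1, 30], [0, 0, 1]]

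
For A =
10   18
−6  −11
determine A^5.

[[100, 198], [−66, −131]]

tr A = −1 and det A = −2, so the characteristic polynomial is λ² − (−1)λ + (−2) with roots 1 and −2.
Eigenvectors give P = [[−2, −3], [1, 2]] with P⁻¹ = [[−2, −3], [1, 2]], and A = P·diag(1, −2)·P⁻¹.
Then A^5 = P·diag(1, −32)·P⁻¹ = [[−2, 96], [1, −64]] · [[−2, −3], [1, 2]] = [[100, 198], [−66, −131]].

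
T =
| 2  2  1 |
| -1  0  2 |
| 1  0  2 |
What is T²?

[[3, 4, 8], [0, -2, 3], [4, 2, 5]]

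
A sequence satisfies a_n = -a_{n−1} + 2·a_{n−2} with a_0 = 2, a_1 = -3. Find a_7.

-213

With companion matrix T = [[-1, 2], [1, 0]], [a_n, a_{n−1}]ᵀ = T·[a_{n−1}, a_{n−2}]ᵀ, so [a_7, a_6]ᵀ = T⁶·[a_1, a_0]ᵀ.
T⁶ = [[43, -42], [-21, 22]], giving [a_7, a_6]ᵀ = [[-213], [107]].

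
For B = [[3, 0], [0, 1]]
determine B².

[[9, 0], [0, 1]]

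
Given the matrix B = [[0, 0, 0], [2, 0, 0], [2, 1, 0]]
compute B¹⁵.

B is strictly triangular, hence nilpotent: B³ = 0, so B¹⁵ = 0.

[[0, 0, 0], [0, 0, 0], [0, 0, 0]]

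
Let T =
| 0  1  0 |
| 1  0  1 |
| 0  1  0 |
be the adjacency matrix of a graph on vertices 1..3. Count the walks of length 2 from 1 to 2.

The number of length-2 walks from vertex 1 to vertex 2 is entry (1,2) of T², where T is the adjacency matrix.
T² = [[1, 0, 1], [0, 2, 0], [1, 0, 1]]

0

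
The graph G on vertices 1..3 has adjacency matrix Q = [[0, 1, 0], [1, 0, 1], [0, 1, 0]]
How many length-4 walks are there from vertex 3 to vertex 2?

The number of length-4 walks from vertex 3 to vertex 2 is entry (3,2) of Q⁴, where Q is the adjacency matrix.
Q² = [[1, 0, 1], [0, 2, 0], [1, 0, 1]]
Q³ = [[0, 2, 0], [2, 0, 2], [0, 2, 0]]
Q⁴ = [[2, 0, 2], [0, 4, 0], [2, 0, 2]]

0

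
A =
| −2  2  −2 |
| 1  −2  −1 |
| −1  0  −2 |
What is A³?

[[−30, 32, −20], [10, −18, −4], [−16, 12, −18]]

A² = [[8, −8, 6], [−3, 6, 2], [4, −2, 6]]
A³ = [[−30, 32, −20], [10, −18, −4], [−16, 12, −18]]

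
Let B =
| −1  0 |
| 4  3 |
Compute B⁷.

tr B = 2 and det B = −3, so the characteristic polynomial is λ² − (2)λ + (−3) with roots −1 and 3.
Eigenvectors give P = [[−1, 0], [1, 1]] with P⁻¹ = [[−1, 0], [1, 1]], and B = P·diag(−1, 3)·P⁻¹.
Then B⁷ = P·diag(−1, 2187)·P⁻¹ = [[1, 0], [−1, 2187]] · [[−1, 0], [1, 1]] = [[−1, 0], [2188, 2187]].

[[−1, 0], [2188, 2187]]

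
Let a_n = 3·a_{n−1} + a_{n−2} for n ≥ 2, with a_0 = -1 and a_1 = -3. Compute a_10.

-141481

With companion matrix M = [[3, 1], [1, 0]], [a_n, a_{n−1}]ᵀ = M·[a_{n−1}, a_{n−2}]ᵀ, so [a_10, a_9]ᵀ = M^9·[a_1, a_0]ᵀ.
M^9 = [[42837, 12970], [12970, 3927]], giving [a_10, a_9]ᵀ = [[-141481], [-42837]].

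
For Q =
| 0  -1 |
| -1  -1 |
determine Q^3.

[[-1, -2], [-2, -3]]

Q^2 = [[1, 1], [1, 2]]
Q^3 = [[-1, -2], [-2, -3]]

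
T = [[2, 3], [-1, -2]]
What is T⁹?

T² = I (check: tr T = 0 and det T = -1), so T⁹ = T since 9 is odd.

[[2, 3], [-1, -2]]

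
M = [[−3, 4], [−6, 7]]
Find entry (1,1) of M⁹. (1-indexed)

tr M = 4 and det M = 3, so the characteristic polynomial is λ² − (4)λ + (3) with roots 1 and 3.
Eigenvectors give P = [[1, 2], [1, 3]] with P⁻¹ = [[3, −2], [−1, 1]], and M = P·diag(1, 3)·P⁻¹.
Then M⁹ = P·diag(1, 19683)·P⁻¹ = [[1, 39366], [1, 59049]] · [[3, −2], [−1, 1]] = [[−39363, 39364], [−59046, 59047]].

−39363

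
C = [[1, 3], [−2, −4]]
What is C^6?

tr C = −3 and det C = 2, so the characteristic polynomial is λ² − (−3)λ + (2) with roots −2 and −1.
Eigenvectors give P = [[−1, 3], [1, −2]] with P⁻¹ = [[2, 3], [1, 1]], and C = P·diag(−2, −1)·P⁻¹.
Then C^6 = P·diag(64, 1)·P⁻¹ = [[−64, 3], [64, −2]] · [[2, 3], [1, 1]] = [[−125, −189], [126, 190]].

[[−125, −189], [126, 190]]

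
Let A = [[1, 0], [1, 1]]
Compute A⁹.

A = I + N where N = [[0, 0], [1, 0]] is strictly lower-triangular, so N² = 0.
(I + N)⁹ = I + 9·N = [[1, 0], [9, 1]].

[[1, 0], [9, 1]]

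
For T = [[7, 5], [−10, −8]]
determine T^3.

tr T = −1 and det T = −6, so the characteristic polynomial is λ² − (−1)λ + (−6) with roots 2 and −3.
Eigenvectors give P = [[−1, −1], [1, 2]] with P⁻¹ = [[−2, −1], [1, 1]], and T = P·diag(2, −3)·P⁻¹.
Then T^3 = P·diag(8, −27)·P⁻¹ = [[−8, 27], [8, −54]] · [[−2, −1], [1, 1]] = [[43, 35], [−70, −62]].

[[43, 35], [−70, −62]]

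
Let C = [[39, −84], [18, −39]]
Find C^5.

tr C = 0 and det C = −9, so the characteristic polynomial is λ² − (0)λ + (−9) with roots −3 and 3.
Eigenvectors give P = [[2, 7], [1, 3]] with P⁻¹ = [[−3, 7], [1, −2]], and C = P·diag(−3, 3)·P⁻¹.
Then C^5 = P·diag(−243, 243)·P⁻¹ = [[−486, 1701], [−243, 729]] · [[−3, 7], [1, −2]] = [[3159, −6804], [1458, −3159]].

[[3159, −6804], [1458, −3159]]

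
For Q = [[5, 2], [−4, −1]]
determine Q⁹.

[[39365, 19682], [−39364, −19681]]

tr Q = 4 and det Q = 3, so the characteristic polynomial is λ² − (4)λ + (3) with roots 1 and 3.
Eigenvectors give P = [[−1, −1], [2, 1]] with P⁻¹ = [[1, 1], [−2, −1]], and Q = P·diag(1, 3)·P⁻¹.
Then Q⁹ = P·diag(1, 19683)·P⁻¹ = [[−1, −19683], [2, 19683]] · [[1, 1], [−2, −1]] = [[39365, 19682], [−39364, −19681]].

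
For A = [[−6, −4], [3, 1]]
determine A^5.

tr A = −5 and det A = 6, so the characteristic polynomial is λ² − (−5)λ + (6) with roots −2 and −3.
Eigenvectors give P = [[−1, 4], [1, −3]] with P⁻¹ = [[3, 4], [1, 1]], and A = P·diag(−2, −3)·P⁻¹.
Then A^5 = P·diag(−32, −243)·P⁻¹ = [[32, −972], [−32, 729]] · [[3, 4], [1, 1]] = [[−876, −844], [633, 601]].

[[−876, −844], [633, 601]]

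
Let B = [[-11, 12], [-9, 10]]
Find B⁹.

[[-2051, 2052], [-1539, 1540]]

tr B = -1 and det B = -2, so the characteristic polynomial is λ² − (-1)λ + (-2) with roots -2 and 1.
Eigenvectors give P = [[4, 1], [3, 1]] with P⁻¹ = [[1, -1], [-3, 4]], and B = P·diag(-2, 1)·P⁻¹.
Then B⁹ = P·diag(-512, 1)·P⁻¹ = [[-2048, 1], [-1536, 1]] · [[1, -1], [-3, 4]] = [[-2051, 2052], [-1539, 1540]].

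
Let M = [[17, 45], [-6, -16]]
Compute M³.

tr M = 1 and det M = -2, so the characteristic polynomial is λ² − (1)λ + (-2) with roots 2 and -1.
Eigenvectors give P = [[3, 5], [-1, -2]] with P⁻¹ = [[2, 5], [-1, -3]], and M = P·diag(2, -1)·P⁻¹.
Then M³ = P·diag(8, -1)·P⁻¹ = [[24, -5], [-8, 2]] · [[2, 5], [-1, -3]] = [[53, 135], [-18, -46]].

[[53, 135], [-18, -46]]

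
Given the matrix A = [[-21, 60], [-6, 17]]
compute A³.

tr A = -4 and det A = 3, so the characteristic polynomial is λ² − (-4)λ + (3) with roots -3 and -1.
Eigenvectors give P = [[-10, 3], [-3, 1]] with P⁻¹ = [[-1, 3], [-3, 10]], and A = P·diag(-3, -1)·P⁻¹.
Then A³ = P·diag(-27, -1)·P⁻¹ = [[270, -3], [81, -1]] · [[-1, 3], [-3, 10]] = [[-261, 780], [-78, 233]].

[[-261, 780], [-78, 233]]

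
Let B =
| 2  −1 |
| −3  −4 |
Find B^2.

[[7, 2], [6, 19]]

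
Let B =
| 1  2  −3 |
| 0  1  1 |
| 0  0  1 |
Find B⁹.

B = I + N where N = [[0, 2, −3], [0, 0, 1], [0, 0, 0]] is strictly upper-triangular, so N³ = 0.
(I + N)⁹ = I + 9·N + 36·N² = [[1, 18, 45], [0, 1, 9], [0, 0, 1]].

[[1, 18, 45], [0, 1, 9], [0, 0, 1]]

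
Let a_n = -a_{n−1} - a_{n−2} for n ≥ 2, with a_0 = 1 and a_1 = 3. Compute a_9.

1

With companion matrix T = [[-1, -1], [1, 0]], [a_n, a_{n−1}]ᵀ = T·[a_{n−1}, a_{n−2}]ᵀ, so [a_9, a_8]ᵀ = T⁸·[a_1, a_0]ᵀ.
T⁸ = [[0, 1], [-1, -1]], giving [a_9, a_8]ᵀ = [[1], [-4]].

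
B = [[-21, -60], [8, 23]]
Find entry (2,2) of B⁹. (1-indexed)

tr B = 2 and det B = -3, so the characteristic polynomial is λ² − (2)λ + (-3) with roots 3 and -1.
Eigenvectors give P = [[-5, -3], [2, 1]] with P⁻¹ = [[1, 3], [-2, -5]], and B = P·diag(3, -1)·P⁻¹.
Then B⁹ = P·diag(19683, -1)·P⁻¹ = [[-98415, 3], [39366, -1]] · [[1, 3], [-2, -5]] = [[-98421, -295260], [39368, 118103]].

118103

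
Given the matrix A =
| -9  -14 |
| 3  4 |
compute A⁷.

tr A = -5 and det A = 6, so the characteristic polynomial is λ² − (-5)λ + (6) with roots -3 and -2.
Eigenvectors give P = [[7, -2], [-3, 1]] with P⁻¹ = [[1, 2], [3, 7]], and A = P·diag(-3, -2)·P⁻¹.
Then A⁷ = P·diag(-2187, -128)·P⁻¹ = [[-15309, 256], [6561, -128]] · [[1, 2], [3, 7]] = [[-14541, -28826], [6177, 12226]].

[[-14541, -28826], [6177, 12226]]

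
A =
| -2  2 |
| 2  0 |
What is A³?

[[-24, 16], [16, -8]]

A² = [[8, -4], [-4, 4]]
A³ = [[-24, 16], [16, -8]]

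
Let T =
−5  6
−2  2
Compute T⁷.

[[−509, 762], [−254, 380]]

tr T = −3 and det T = 2, so the characteristic polynomial is λ² − (−3)λ + (2) with roots −1 and −2.
Eigenvectors give P = [[−3, 2], [−2, 1]] with P⁻¹ = [[1, −2], [2, −3]], and T = P·diag(−1, −2)·P⁻¹.
Then T⁷ = P·diag(−1, −128)·P⁻¹ = [[3, −256], [2, −128]] · [[1, −2], [2, −3]] = [[−509, 762], [−254, 380]].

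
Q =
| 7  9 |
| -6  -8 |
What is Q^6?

tr Q = -1 and det Q = -2, so the characteristic polynomial is λ² − (-1)λ + (-2) with roots 1 and -2.
Eigenvectors give P = [[3, -1], [-2, 1]] with P⁻¹ = [[1, 1], [2, 3]], and Q = P·diag(1, -2)·P⁻¹.
Then Q^6 = P·diag(1, 64)·P⁻¹ = [[3, -64], [-2, 64]] · [[1, 1], [2, 3]] = [[-125, -189], [126, 190]].

[[-125, -189], [126, 190]]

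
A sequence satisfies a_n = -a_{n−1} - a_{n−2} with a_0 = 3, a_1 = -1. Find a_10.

-1

With companion matrix T = [[-1, -1], [1, 0]], [a_n, a_{n−1}]ᵀ = T·[a_{n−1}, a_{n−2}]ᵀ, so [a_10, a_9]ᵀ = T^9·[a_1, a_0]ᵀ.
T^9 = [[1, 0], [0, 1]], giving [a_10, a_9]ᵀ = [[-1], [3]].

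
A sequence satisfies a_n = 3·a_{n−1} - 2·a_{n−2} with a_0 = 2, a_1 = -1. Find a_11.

With companion matrix C = [[3, -2], [1, 0]], [a_n, a_{n−1}]ᵀ = C·[a_{n−1}, a_{n−2}]ᵀ, so [a_11, a_10]ᵀ = C¹⁰·[a_1, a_0]ᵀ.
C¹⁰ = [[2047, -2046], [1023, -1022]], giving [a_11, a_10]ᵀ = [[-6139], [-3067]].

-6139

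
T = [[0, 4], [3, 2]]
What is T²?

[[12, 8], [6, 16]]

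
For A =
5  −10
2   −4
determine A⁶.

A² = A (a projection; rank 1, trace 1), so A⁶ = A.

[[5, −10], [2, −4]]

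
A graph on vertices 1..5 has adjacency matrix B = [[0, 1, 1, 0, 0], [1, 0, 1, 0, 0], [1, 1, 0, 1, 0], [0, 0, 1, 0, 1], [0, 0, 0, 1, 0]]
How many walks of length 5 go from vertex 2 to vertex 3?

The number of length-5 walks from vertex 2 to vertex 3 is entry (2,3) of B⁵, where B is the adjacency matrix.
B² = [[2, 1, 1, 1, 0], [1, 2, 1, 1, 0], [1, 1, 3, 0, 1], [1, 1, 0, 2, 0], [0, 0, 1, 0, 1]]
B³ = [[2, 3, 4, 1, 1], [3, 2, 4, 1, 1], [4, 4, 2, 4, 0], [1, 1, 4, 0, 2], [1, 1, 0, 2, 0]]
B⁴ = [[7, 6, 6, 5, 1], [6, 7, 6, 5, 1], [6, 6, 12, 2, 4], [5, 5, 2, 6, 0], [1, 1, 4, 0, 2]]
B⁵ = [[12, 13, 18, 7, 5], [13, 12, 18, 7, 5], [18, 18, 14, 16, 2], [7, 7, 16, 2, 6], [5, 5, 2, 6, 0]]

18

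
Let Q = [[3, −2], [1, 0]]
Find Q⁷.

[[255, −254], [127, −126]]

tr Q = 3 and det Q = 2, so the characteristic polynomial is λ² − (3)λ + (2) with roots 2 and 1.
Eigenvectors give P = [[−2, −1], [−1, −1]] with P⁻¹ = [[−1, 1], [1, −2]], and Q = P·diag(2, 1)·P⁻¹.
Then Q⁷ = P·diag(128, 1)·P⁻¹ = [[−256, −1], [−128, −1]] · [[−1, 1], [1, −2]] = [[255, −254], [127, −126]].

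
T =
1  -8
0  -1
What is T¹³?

[[1, -8], [0, -1]]

T² = I (check: tr T = 0 and det T = -1), so T¹³ = T since 13 is odd.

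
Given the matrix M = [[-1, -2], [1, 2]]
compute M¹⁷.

M² = M (a projection; rank 1, trace 1), so M¹⁷ = M.

[[-1, -2], [1, 2]]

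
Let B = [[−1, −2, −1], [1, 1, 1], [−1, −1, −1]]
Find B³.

B² = [[0, 1, 0], [−1, −2, −1], [1, 2, 1]]
B³ = [[1, 1, 1], [0, 1, 0], [0, −1, 0]]

[[1, 1, 1], [0, 1, 0], [0, −1, 0]]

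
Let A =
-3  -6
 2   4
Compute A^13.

A² = A (a projection; rank 1, trace 1), so A^13 = A.

[[-3, -6], [2, 4]]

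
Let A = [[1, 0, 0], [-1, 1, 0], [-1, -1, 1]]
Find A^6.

[[1, 0, 0], [-6, 1, 0], [9, -6, 1]]

A = I + N where N = [[0, 0, 0], [-1, 0, 0], [-1, -1, 0]] is strictly lower-triangular, so N^3 = 0.
(I + N)^6 = I + 6·N + 15·N^2 = [[1, 0, 0], [-6, 1, 0], [9, -6, 1]].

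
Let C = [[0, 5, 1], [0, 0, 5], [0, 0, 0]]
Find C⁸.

[[0, 0, 0], [0, 0, 0], [0, 0, 0]]

C is strictly triangular, hence nilpotent: C³ = 0, so C⁸ = 0.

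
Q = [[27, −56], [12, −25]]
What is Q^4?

[[561, −1120], [240, −479]]

tr Q = 2 and det Q = −3, so the characteristic polynomial is λ² − (2)λ + (−3) with roots −1 and 3.
Eigenvectors give P = [[−2, 7], [−1, 3]] with P⁻¹ = [[3, −7], [1, −2]], and Q = P·diag(−1, 3)·P⁻¹.
Then Q^4 = P·diag(1, 81)·P⁻¹ = [[−2, 567], [−1, 243]] · [[3, −7], [1, −2]] = [[561, −1120], [240, −479]].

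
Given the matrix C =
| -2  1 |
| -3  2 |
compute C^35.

C² = I (check: tr C = 0 and det C = -1), so C^35 = C since 35 is odd.

[[-2, 1], [-3, 2]]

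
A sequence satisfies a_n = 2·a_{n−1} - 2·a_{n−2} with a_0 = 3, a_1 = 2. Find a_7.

32

With companion matrix A = [[2, -2], [1, 0]], [a_n, a_{n−1}]ᵀ = A·[a_{n−1}, a_{n−2}]ᵀ, so [a_7, a_6]ᵀ = A⁶·[a_1, a_0]ᵀ.
A⁶ = [[-8, 16], [-8, 8]], giving [a_7, a_6]ᵀ = [[32], [8]].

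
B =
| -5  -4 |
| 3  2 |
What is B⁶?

tr B = -3 and det B = 2, so the characteristic polynomial is λ² − (-3)λ + (2) with roots -1 and -2.
Eigenvectors give P = [[-1, 4], [1, -3]] with P⁻¹ = [[3, 4], [1, 1]], and B = P·diag(-1, -2)·P⁻¹.
Then B⁶ = P·diag(1, 64)·P⁻¹ = [[-1, 256], [1, -192]] · [[3, 4], [1, 1]] = [[253, 252], [-189, -188]].

[[253, 252], [-189, -188]]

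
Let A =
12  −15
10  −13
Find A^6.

[[−1266, 1995], [−1330, 2059]]

tr A = −1 and det A = −6, so the characteristic polynomial is λ² − (−1)λ + (−6) with roots −3 and 2.
Eigenvectors give P = [[−1, −3], [−1, −2]] with P⁻¹ = [[2, −3], [−1, 1]], and A = P·diag(−3, 2)·P⁻¹.
Then A^6 = P·diag(729, 64)·P⁻¹ = [[−729, −192], [−729, −128]] · [[2, −3], [−1, 1]] = [[−1266, 1995], [−1330, 2059]].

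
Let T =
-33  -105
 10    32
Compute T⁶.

[[4719, 13965], [-1330, -3926]]

tr T = -1 and det T = -6, so the characteristic polynomial is λ² − (-1)λ + (-6) with roots 2 and -3.
Eigenvectors give P = [[3, -7], [-1, 2]] with P⁻¹ = [[-2, -7], [-1, -3]], and T = P·diag(2, -3)·P⁻¹.
Then T⁶ = P·diag(64, 729)·P⁻¹ = [[192, -5103], [-64, 1458]] · [[-2, -7], [-1, -3]] = [[4719, 13965], [-1330, -3926]].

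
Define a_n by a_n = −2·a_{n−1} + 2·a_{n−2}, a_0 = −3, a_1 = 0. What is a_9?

5376

With companion matrix Q = [[−2, 2], [1, 0]], [a_n, a_{n−1}]ᵀ = Q·[a_{n−1}, a_{n−2}]ᵀ, so [a_9, a_8]ᵀ = Q⁸·[a_1, a_0]ᵀ.
Q⁸ = [[2448, −1792], [−896, 656]], giving [a_9, a_8]ᵀ = [[5376], [−1968]].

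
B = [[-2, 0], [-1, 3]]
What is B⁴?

B² = [[4, 0], [-1, 9]]
B³ = [[-8, 0], [-7, 27]]
B⁴ = [[16, 0], [-13, 81]]

[[16, 0], [-13, 81]]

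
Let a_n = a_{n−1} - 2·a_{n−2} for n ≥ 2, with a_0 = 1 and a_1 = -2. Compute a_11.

With companion matrix M = [[1, -2], [1, 0]], [a_n, a_{n−1}]ᵀ = M·[a_{n−1}, a_{n−2}]ᵀ, so [a_11, a_10]ᵀ = M¹⁰·[a_1, a_0]ᵀ.
M¹⁰ = [[23, 22], [-11, 34]], giving [a_11, a_10]ᵀ = [[-24], [56]].

-24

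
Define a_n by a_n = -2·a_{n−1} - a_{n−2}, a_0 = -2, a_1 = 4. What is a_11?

With companion matrix Q = [[-2, -1], [1, 0]], [a_n, a_{n−1}]ᵀ = Q·[a_{n−1}, a_{n−2}]ᵀ, so [a_11, a_10]ᵀ = Q¹⁰·[a_1, a_0]ᵀ.
Q¹⁰ = [[11, 10], [-10, -9]], giving [a_11, a_10]ᵀ = [[24], [-22]].

24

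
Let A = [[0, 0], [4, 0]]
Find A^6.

A is strictly triangular, hence nilpotent: A^2 = 0, so A^6 = 0.

[[0, 0], [0, 0]]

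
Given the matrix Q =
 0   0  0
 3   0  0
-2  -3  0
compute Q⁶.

[[0, 0, 0], [0, 0, 0], [0, 0, 0]]

Q is strictly triangular, hence nilpotent: Q³ = 0, so Q⁶ = 0.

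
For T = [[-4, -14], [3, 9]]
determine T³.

[[-106, -266], [57, 141]]

tr T = 5 and det T = 6, so the characteristic polynomial is λ² − (5)λ + (6) with roots 3 and 2.
Eigenvectors give P = [[-2, 7], [1, -3]] with P⁻¹ = [[3, 7], [1, 2]], and T = P·diag(3, 2)·P⁻¹.
Then T³ = P·diag(27, 8)·P⁻¹ = [[-54, 56], [27, -24]] · [[3, 7], [1, 2]] = [[-106, -266], [57, 141]].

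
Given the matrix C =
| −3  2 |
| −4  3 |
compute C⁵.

[[−3, 2], [−4, 3]]

C² = I (check: tr C = 0 and det C = −1), so C⁵ = C since 5 is odd.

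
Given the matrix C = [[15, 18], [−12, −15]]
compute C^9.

tr C = 0 and det C = −9, so the characteristic polynomial is λ² − (0)λ + (−9) with roots 3 and −3.
Eigenvectors give P = [[−3, 1], [2, −1]] with P⁻¹ = [[−1, −1], [−2, −3]], and C = P·diag(3, −3)·P⁻¹.
Then C^9 = P·diag(19683, −19683)·P⁻¹ = [[−59049, −19683], [39366, 19683]] · [[−1, −1], [−2, −3]] = [[98415, 118098], [−78732, −98415]].

[[98415, 118098], [−78732, −98415]]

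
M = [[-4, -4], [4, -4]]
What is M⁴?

M² = [[0, 32], [-32, 0]]
M³ = [[128, -128], [128, 128]]
M⁴ = [[-1024, 0], [0, -1024]]

[[-1024, 0], [0, -1024]]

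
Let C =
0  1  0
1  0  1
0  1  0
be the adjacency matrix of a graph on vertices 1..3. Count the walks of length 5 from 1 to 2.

The number of length-5 walks from vertex 1 to vertex 2 is entry (1,2) of C^5, where C is the adjacency matrix.
C^2 = [[1, 0, 1], [0, 2, 0], [1, 0, 1]]
C^3 = [[0, 2, 0], [2, 0, 2], [0, 2, 0]]
C^4 = [[2, 0, 2], [0, 4, 0], [2, 0, 2]]
C^5 = [[0, 4, 0], [4, 0, 4], [0, 4, 0]]

4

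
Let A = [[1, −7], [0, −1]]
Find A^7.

A² = I (check: tr A = 0 and det A = −1), so A^7 = A since 7 is odd.

[[1, −7], [0, −1]]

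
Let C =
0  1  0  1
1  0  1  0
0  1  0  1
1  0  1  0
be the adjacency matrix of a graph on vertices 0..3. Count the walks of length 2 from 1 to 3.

2

The number of length-2 walks from vertex 1 to vertex 3 is entry (1,3) of C^2, where C is the adjacency matrix.
C^2 = [[2, 0, 2, 0], [0, 2, 0, 2], [2, 0, 2, 0], [0, 2, 0, 2]]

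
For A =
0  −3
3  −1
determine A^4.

[[72, −51], [51, 55]]

A^2 = [[−9, 3], [−3, −8]]
A^3 = [[9, 24], [−24, 17]]
A^4 = [[72, −51], [51, 55]]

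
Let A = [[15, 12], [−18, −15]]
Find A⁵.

[[1215, 972], [−1458, −1215]]

tr A = 0 and det A = −9, so the characteristic polynomial is λ² − (0)λ + (−9) with roots −3 and 3.
Eigenvectors give P = [[2, −1], [−3, 1]] with P⁻¹ = [[−1, −1], [−3, −2]], and A = P·diag(−3, 3)·P⁻¹.
Then A⁵ = P·diag(−243, 243)·P⁻¹ = [[−486, −243], [729, 243]] · [[−1, −1], [−3, −2]] = [[1215, 972], [−1458, −1215]].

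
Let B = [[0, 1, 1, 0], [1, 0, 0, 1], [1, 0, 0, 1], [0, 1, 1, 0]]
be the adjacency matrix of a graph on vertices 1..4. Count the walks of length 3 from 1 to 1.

The number of length-3 walks from vertex 1 to vertex 1 is entry (1,1) of B³, where B is the adjacency matrix.
B² = [[2, 0, 0, 2], [0, 2, 2, 0], [0, 2, 2, 0], [2, 0, 0, 2]]
B³ = [[0, 4, 4, 0], [4, 0, 0, 4], [4, 0, 0, 4], [0, 4, 4, 0]]

0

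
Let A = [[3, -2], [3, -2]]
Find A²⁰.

A² = A (a projection; rank 1, trace 1), so A²⁰ = A.

[[3, -2], [3, -2]]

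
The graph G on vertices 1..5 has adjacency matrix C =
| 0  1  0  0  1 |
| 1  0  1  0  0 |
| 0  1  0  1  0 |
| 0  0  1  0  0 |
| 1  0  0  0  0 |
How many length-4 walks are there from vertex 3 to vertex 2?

0

The number of length-4 walks from vertex 3 to vertex 2 is entry (3,2) of C⁴, where C is the adjacency matrix.
C² = [[2, 0, 1, 0, 0], [0, 2, 0, 1, 1], [1, 0, 2, 0, 0], [0, 1, 0, 1, 0], [0, 1, 0, 0, 1]]
C³ = [[0, 3, 0, 1, 2], [3, 0, 3, 0, 0], [0, 3, 0, 2, 1], [1, 0, 2, 0, 0], [2, 0, 1, 0, 0]]
C⁴ = [[5, 0, 4, 0, 0], [0, 6, 0, 3, 3], [4, 0, 5, 0, 0], [0, 3, 0, 2, 1], [0, 3, 0, 1, 2]]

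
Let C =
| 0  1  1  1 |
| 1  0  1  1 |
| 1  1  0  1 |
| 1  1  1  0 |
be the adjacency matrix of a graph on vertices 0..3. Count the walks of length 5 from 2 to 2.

The number of length-5 walks from vertex 2 to vertex 2 is entry (2,2) of C⁵, where C is the adjacency matrix.
C² = [[3, 2, 2, 2], [2, 3, 2, 2], [2, 2, 3, 2], [2, 2, 2, 3]]
C³ = [[6, 7, 7, 7], [7, 6, 7, 7], [7, 7, 6, 7], [7, 7, 7, 6]]
C⁴ = [[21, 20, 20, 20], [20, 21, 20, 20], [20, 20, 21, 20], [20, 20, 20, 21]]
C⁵ = [[60, 61, 61, 61], [61, 60, 61, 61], [61, 61, 60, 61], [61, 61, 61, 60]]

60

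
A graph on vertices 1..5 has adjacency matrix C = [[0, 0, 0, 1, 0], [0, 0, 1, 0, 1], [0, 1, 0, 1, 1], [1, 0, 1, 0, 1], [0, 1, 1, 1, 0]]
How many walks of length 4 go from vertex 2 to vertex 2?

The number of length-4 walks from vertex 2 to vertex 2 is entry (2,2) of C^4, where C is the adjacency matrix.
C^2 = [[1, 0, 1, 0, 1], [0, 2, 1, 2, 1], [1, 1, 3, 1, 2], [0, 2, 1, 3, 1], [1, 1, 2, 1, 3]]
C^3 = [[0, 2, 1, 3, 1], [2, 2, 5, 2, 5], [1, 5, 4, 6, 5], [3, 2, 6, 2, 6], [1, 5, 5, 6, 4]]
C^4 = [[3, 2, 6, 2, 6], [2, 10, 9, 12, 9], [6, 9, 16, 10, 15], [2, 12, 10, 15, 10], [6, 9, 15, 10, 16]]

10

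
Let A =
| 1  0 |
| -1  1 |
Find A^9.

A = I + N where N = [[0, 0], [-1, 0]] is strictly lower-triangular, so N^2 = 0.
(I + N)^9 = I + 9·N = [[1, 0], [-9, 1]].

[[1, 0], [-9, 1]]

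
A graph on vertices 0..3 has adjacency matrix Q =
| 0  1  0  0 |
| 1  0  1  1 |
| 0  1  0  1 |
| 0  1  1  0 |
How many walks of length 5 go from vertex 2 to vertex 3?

13

The number of length-5 walks from vertex 2 to vertex 3 is entry (2,3) of Q^5, where Q is the adjacency matrix.
Q^2 = [[1, 0, 1, 1], [0, 3, 1, 1], [1, 1, 2, 1], [1, 1, 1, 2]]
Q^3 = [[0, 3, 1, 1], [3, 2, 4, 4], [1, 4, 2, 3], [1, 4, 3, 2]]
Q^4 = [[3, 2, 4, 4], [2, 11, 6, 6], [4, 6, 7, 6], [4, 6, 6, 7]]
Q^5 = [[2, 11, 6, 6], [11, 14, 17, 17], [6, 17, 12, 13], [6, 17, 13, 12]]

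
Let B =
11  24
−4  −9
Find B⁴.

[[241, 480], [−80, −159]]

tr B = 2 and det B = −3, so the characteristic polynomial is λ² − (2)λ + (−3) with roots −1 and 3.
Eigenvectors give P = [[−2, −3], [1, 1]] with P⁻¹ = [[1, 3], [−1, −2]], and B = P·diag(−1, 3)·P⁻¹.
Then B⁴ = P·diag(1, 81)·P⁻¹ = [[−2, −243], [1, 81]] · [[1, 3], [−1, −2]] = [[241, 480], [−80, −159]].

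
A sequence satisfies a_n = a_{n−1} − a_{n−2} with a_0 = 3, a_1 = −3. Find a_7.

With companion matrix C = [[1, −1], [1, 0]], [a_n, a_{n−1}]ᵀ = C·[a_{n−1}, a_{n−2}]ᵀ, so [a_7, a_6]ᵀ = C⁶·[a_1, a_0]ᵀ.
C⁶ = [[1, 0], [0, 1]], giving [a_7, a_6]ᵀ = [[−3], [3]].

−3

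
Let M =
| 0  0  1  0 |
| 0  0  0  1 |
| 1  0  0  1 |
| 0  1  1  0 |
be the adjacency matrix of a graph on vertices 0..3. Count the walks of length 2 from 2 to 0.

The number of length-2 walks from vertex 2 to vertex 0 is entry (2,0) of M², where M is the adjacency matrix.
M² = [[1, 0, 0, 1], [0, 1, 1, 0], [0, 1, 2, 0], [1, 0, 0, 2]]

0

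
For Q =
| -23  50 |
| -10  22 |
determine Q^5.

[[-1343, 2750], [-550, 1132]]

tr Q = -1 and det Q = -6, so the characteristic polynomial is λ² − (-1)λ + (-6) with roots -3 and 2.
Eigenvectors give P = [[-5, 2], [-2, 1]] with P⁻¹ = [[-1, 2], [-2, 5]], and Q = P·diag(-3, 2)·P⁻¹.
Then Q^5 = P·diag(-243, 32)·P⁻¹ = [[1215, 64], [486, 32]] · [[-1, 2], [-2, 5]] = [[-1343, 2750], [-550, 1132]].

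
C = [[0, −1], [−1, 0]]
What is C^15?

[[0, −1], [−1, 0]]

C² = I (check: tr C = 0 and det C = −1), so C^15 = C since 15 is odd.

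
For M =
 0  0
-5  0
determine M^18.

M is strictly triangular, hence nilpotent: M^2 = 0, so M^18 = 0.

[[0, 0], [0, 0]]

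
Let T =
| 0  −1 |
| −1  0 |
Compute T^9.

T² = I (check: tr T = 0 and det T = −1), so T^9 = T since 9 is odd.

[[0, −1], [−1, 0]]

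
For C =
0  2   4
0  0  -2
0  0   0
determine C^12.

[[0, 0, 0], [0, 0, 0], [0, 0, 0]]

C is strictly triangular, hence nilpotent: C^3 = 0, so C^12 = 0.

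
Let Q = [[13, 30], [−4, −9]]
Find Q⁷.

tr Q = 4 and det Q = 3, so the characteristic polynomial is λ² − (4)λ + (3) with roots 3 and 1.
Eigenvectors give P = [[−3, −5], [1, 2]] with P⁻¹ = [[−2, −5], [1, 3]], and Q = P·diag(3, 1)·P⁻¹.
Then Q⁷ = P·diag(2187, 1)·P⁻¹ = [[−6561, −5], [2187, 2]] · [[−2, −5], [1, 3]] = [[13117, 32790], [−4372, −10929]].

[[13117, 32790], [−4372, −10929]]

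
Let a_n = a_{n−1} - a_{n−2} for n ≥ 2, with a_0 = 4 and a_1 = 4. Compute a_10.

With companion matrix C = [[1, -1], [1, 0]], [a_n, a_{n−1}]ᵀ = C·[a_{n−1}, a_{n−2}]ᵀ, so [a_10, a_9]ᵀ = C⁹·[a_1, a_0]ᵀ.
C⁹ = [[-1, 0], [0, -1]], giving [a_10, a_9]ᵀ = [[-4], [-4]].

-4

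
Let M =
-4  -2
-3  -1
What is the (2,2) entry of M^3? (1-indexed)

-37

M^2 = [[22, 10], [15, 7]]
M^3 = [[-118, -54], [-81, -37]]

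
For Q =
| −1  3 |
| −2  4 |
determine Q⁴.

[[−29, 45], [−30, 46]]

tr Q = 3 and det Q = 2, so the characteristic polynomial is λ² − (3)λ + (2) with roots 2 and 1.
Eigenvectors give P = [[1, 3], [1, 2]] with P⁻¹ = [[−2, 3], [1, −1]], and Q = P·diag(2, 1)·P⁻¹.
Then Q⁴ = P·diag(16, 1)·P⁻¹ = [[16, 3], [16, 2]] · [[−2, 3], [1, −1]] = [[−29, 45], [−30, 46]].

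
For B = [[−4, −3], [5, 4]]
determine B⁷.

B² = I (check: tr B = 0 and det B = −1), so B⁷ = B since 7 is odd.

[[−4, −3], [5, 4]]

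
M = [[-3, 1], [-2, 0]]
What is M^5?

tr M = -3 and det M = 2, so the characteristic polynomial is λ² − (-3)λ + (2) with roots -2 and -1.
Eigenvectors give P = [[1, -1], [1, -2]] with P⁻¹ = [[2, -1], [1, -1]], and M = P·diag(-2, -1)·P⁻¹.
Then M^5 = P·diag(-32, -1)·P⁻¹ = [[-32, 1], [-32, 2]] · [[2, -1], [1, -1]] = [[-63, 31], [-62, 30]].

[[-63, 31], [-62, 30]]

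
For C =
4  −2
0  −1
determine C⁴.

C² = [[16, −6], [0, 1]]
C³ = [[64, −26], [0, −1]]
C⁴ = [[256, −102], [0, 1]]

[[256, −102], [0, 1]]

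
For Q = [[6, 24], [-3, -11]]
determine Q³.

tr Q = -5 and det Q = 6, so the characteristic polynomial is λ² − (-5)λ + (6) with roots -3 and -2.
Eigenvectors give P = [[-8, -3], [3, 1]] with P⁻¹ = [[1, 3], [-3, -8]], and Q = P·diag(-3, -2)·P⁻¹.
Then Q³ = P·diag(-27, -8)·P⁻¹ = [[216, 24], [-81, -8]] · [[1, 3], [-3, -8]] = [[144, 456], [-57, -179]].

[[144, 456], [-57, -179]]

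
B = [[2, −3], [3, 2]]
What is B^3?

[[−46, −9], [9, −46]]

B^2 = [[−5, −12], [12, −5]]
B^3 = [[−46, −9], [9, −46]]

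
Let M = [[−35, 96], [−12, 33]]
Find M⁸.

tr M = −2 and det M = −3, so the characteristic polynomial is λ² − (−2)λ + (−3) with roots −3 and 1.
Eigenvectors give P = [[−3, 8], [−1, 3]] with P⁻¹ = [[−3, 8], [−1, 3]], and M = P·diag(−3, 1)·P⁻¹.
Then M⁸ = P·diag(6561, 1)·P⁻¹ = [[−19683, 8], [−6561, 3]] · [[−3, 8], [−1, 3]] = [[59041, −157440], [19680, −52479]].

[[59041, −157440], [19680, −52479]]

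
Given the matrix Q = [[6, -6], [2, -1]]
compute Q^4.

tr Q = 5 and det Q = 6, so the characteristic polynomial is λ² − (5)λ + (6) with roots 2 and 3.
Eigenvectors give P = [[-3, -2], [-2, -1]] with P⁻¹ = [[1, -2], [-2, 3]], and Q = P·diag(2, 3)·P⁻¹.
Then Q^4 = P·diag(16, 81)·P⁻¹ = [[-48, -162], [-32, -81]] · [[1, -2], [-2, 3]] = [[276, -390], [130, -179]].

[[276, -390], [130, -179]]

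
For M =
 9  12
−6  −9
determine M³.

[[81, 108], [−54, −81]]

tr M = 0 and det M = −9, so the characteristic polynomial is λ² − (0)λ + (−9) with roots −3 and 3.
Eigenvectors give P = [[−1, −2], [1, 1]] with P⁻¹ = [[1, 2], [−1, −1]], and M = P·diag(−3, 3)·P⁻¹.
Then M³ = P·diag(−27, 27)·P⁻¹ = [[27, −54], [−27, 27]] · [[1, 2], [−1, −1]] = [[81, 108], [−54, −81]].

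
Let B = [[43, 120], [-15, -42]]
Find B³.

[[307, 840], [-105, -288]]

tr B = 1 and det B = -6, so the characteristic polynomial is λ² − (1)λ + (-6) with roots 3 and -2.
Eigenvectors give P = [[-3, -8], [1, 3]] with P⁻¹ = [[-3, -8], [1, 3]], and B = P·diag(3, -2)·P⁻¹.
Then B³ = P·diag(27, -8)·P⁻¹ = [[-81, 64], [27, -24]] · [[-3, -8], [1, 3]] = [[307, 840], [-105, -288]].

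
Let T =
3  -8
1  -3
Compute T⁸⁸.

[[1, 0], [0, 1]]

T² = I (check: tr T = 0 and det T = -1), so T⁸⁸ = I since 88 is even.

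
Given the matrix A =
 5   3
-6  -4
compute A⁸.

tr A = 1 and det A = -2, so the characteristic polynomial is λ² − (1)λ + (-2) with roots 2 and -1.
Eigenvectors give P = [[1, -1], [-1, 2]] with P⁻¹ = [[2, 1], [1, 1]], and A = P·diag(2, -1)·P⁻¹.
Then A⁸ = P·diag(256, 1)·P⁻¹ = [[256, -1], [-256, 2]] · [[2, 1], [1, 1]] = [[511, 255], [-510, -254]].

[[511, 255], [-510, -254]]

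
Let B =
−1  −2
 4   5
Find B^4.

[[−79, −80], [160, 161]]

tr B = 4 and det B = 3, so the characteristic polynomial is λ² − (4)λ + (3) with roots 3 and 1.
Eigenvectors give P = [[−1, −1], [2, 1]] with P⁻¹ = [[1, 1], [−2, −1]], and B = P·diag(3, 1)·P⁻¹.
Then B^4 = P·diag(81, 1)·P⁻¹ = [[−81, −1], [162, 1]] · [[1, 1], [−2, −1]] = [[−79, −80], [160, 161]].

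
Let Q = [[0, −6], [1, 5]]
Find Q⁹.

[[−37830, −115026], [19171, 58025]]

tr Q = 5 and det Q = 6, so the characteristic polynomial is λ² − (5)λ + (6) with roots 2 and 3.
Eigenvectors give P = [[−3, −2], [1, 1]] with P⁻¹ = [[−1, −2], [1, 3]], and Q = P·diag(2, 3)·P⁻¹.
Then Q⁹ = P·diag(512, 19683)·P⁻¹ = [[−1536, −39366], [512, 19683]] · [[−1, −2], [1, 3]] = [[−37830, −115026], [19171, 58025]].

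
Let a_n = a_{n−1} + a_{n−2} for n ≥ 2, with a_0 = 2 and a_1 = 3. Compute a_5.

With companion matrix Q = [[1, 1], [1, 0]], [a_n, a_{n−1}]ᵀ = Q·[a_{n−1}, a_{n−2}]ᵀ, so [a_5, a_4]ᵀ = Q⁴·[a_1, a_0]ᵀ.
Q⁴ = [[5, 3], [3, 2]], giving [a_5, a_4]ᵀ = [[21], [13]].

21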